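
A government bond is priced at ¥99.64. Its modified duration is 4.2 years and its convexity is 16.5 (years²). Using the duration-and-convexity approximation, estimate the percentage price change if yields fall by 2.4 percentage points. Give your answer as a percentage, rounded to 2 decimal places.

Duration effect: -D_mod·Δy = -4.2 × (-0.024) = +0.100800
Convexity effect: ½·C·(Δy)² = 0.5 × 16.5 × (-0.024)² = +0.0047520
ΔP/P ≈ +0.100800 + 0.0047520 = +0.105552
= +10.5552%.

+10.56%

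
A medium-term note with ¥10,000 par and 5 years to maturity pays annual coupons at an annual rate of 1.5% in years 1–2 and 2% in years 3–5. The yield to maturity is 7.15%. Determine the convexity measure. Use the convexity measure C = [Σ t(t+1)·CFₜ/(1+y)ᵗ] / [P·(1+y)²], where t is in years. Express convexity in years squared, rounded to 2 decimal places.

With y = 0.0715:
  t   CF        PV=CF/(1+0.0715)^t    t·PV        t(t+1)·PV
  1       150.00       139.9907       139.9907         279.9813
  2       150.00       130.6492       261.2985         783.8955
  3       200.00       162.5749       487.7247       1,950.8987
  4       200.00       151.7264       606.9058       3,034.5290
  5    10,200.00     7,221.6975    36,108.4877     216,650.9260
  Σ                  7,806.6388    37,604.4073     222,700.2305
P = 7,806.6388.
Convexity = Σ t(t+1)·PV / [P·(1+y)²] = 222,700.2305 / (7,806.6388 × 1.148112) = 24.84690.

24.85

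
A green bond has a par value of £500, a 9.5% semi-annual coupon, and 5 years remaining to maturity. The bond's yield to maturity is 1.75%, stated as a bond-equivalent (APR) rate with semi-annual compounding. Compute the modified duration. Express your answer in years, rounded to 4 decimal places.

4.2072 years

Periodic yield y = 0.00875. First find Macaulay duration:
  t   CF        PV=CF/(1+0.00875)^t    t·PV
  1        23.75        23.5440        23.5440
  2        23.75        23.3398        46.6795
  3        23.75        23.1373        69.4119
  4        23.75        22.9366        91.7465
  5        23.75        22.7377       113.6883
  6        23.75        22.5404       135.2426
  7        23.75        22.3449       156.4144
  8        23.75        22.1511       177.2088
  9        23.75        21.9590       197.6306
  10      523.75       480.0523     4,800.5230
  Σ                    684.7431     5,812.0898
P = 684.7431; Macaulay duration = 5,812.0898 / 684.7431 = 8.48799 half-year periods = 4.24399 years.
Modified duration = D_Mac / (1 + y) = 4.24399 / 1.00875 = 4.20718 years.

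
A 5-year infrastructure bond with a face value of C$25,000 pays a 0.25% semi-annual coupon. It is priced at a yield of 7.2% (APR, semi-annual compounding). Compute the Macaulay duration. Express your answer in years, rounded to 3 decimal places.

Periodic yield y = 0.036. Discount each cash flow and weight by its period:
  t   CF        PV=CF/(1+0.036)^t    t·PV
  1        31.25        30.1641        30.1641
  2        31.25        29.1159        58.2318
  3        31.25        28.1042        84.3125
  4        31.25        27.1276       108.5103
  5        31.25        26.1849       130.9246
  6        31.25        25.2750       151.6501
  7        31.25        24.3967       170.7772
  8        31.25        23.5490       188.3918
  9        31.25        22.7307       204.5760
  10   25,031.25    17,574.5812   175,745.8116
  Σ                 17,811.2292   176,873.3500
Price P = Σ PV = 17,811.2292.
Macaulay duration = Σ(t·PV) / P = 176,873.3500 / 17,811.2292 = 9.93044 half-year periods.
In years: 9.93044 / 2 = 4.96522 years.

4.965 years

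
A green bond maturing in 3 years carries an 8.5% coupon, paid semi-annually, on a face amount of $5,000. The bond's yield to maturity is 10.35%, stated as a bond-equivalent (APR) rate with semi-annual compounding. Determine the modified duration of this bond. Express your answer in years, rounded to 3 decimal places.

Periodic yield y = 0.05175. First find Macaulay duration:
  t   CF        PV=CF/(1+0.05175)^t    t·PV
  1       212.50       202.0442       202.0442
  2       212.50       192.1029       384.2058
  3       212.50       182.6507       547.9521
  4       212.50       173.6636       694.6545
  5       212.50       165.1187       825.5936
  6     5,212.50     3,850.9772    23,105.8630
  Σ                  4,766.5573    25,760.3133
P = 4,766.5573; Macaulay duration = 25,760.3133 / 4,766.5573 = 5.40439 half-year periods = 2.70219 years.
Modified duration = D_Mac / (1 + y) = 2.70219 / 1.05175 = 2.56923 years.

2.569 years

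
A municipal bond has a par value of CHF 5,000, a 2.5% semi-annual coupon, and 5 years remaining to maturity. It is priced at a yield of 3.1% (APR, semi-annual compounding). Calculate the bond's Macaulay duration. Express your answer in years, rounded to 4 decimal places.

Periodic yield y = 0.0155. Discount each cash flow and weight by its period:
  t   CF        PV=CF/(1+0.0155)^t    t·PV
  1        62.50        61.5460        61.5460
  2        62.50        60.6066       121.2133
  3        62.50        59.6816       179.0447
  4        62.50        58.7706       235.0825
  5        62.50        57.8736       289.3679
  6        62.50        56.9902       341.9414
  7        62.50        56.1204       392.8426
  8        62.50        55.2638       442.1102
  9        62.50        54.4203       489.7824
  10    5,062.50     4,340.7598    43,407.5984
  Σ                  4,862.0329    45,960.5295
Price P = Σ PV = 4,862.0329.
Macaulay duration = Σ(t·PV) / P = 45,960.5295 / 4,862.0329 = 9.45294 half-year periods.
In years: 9.45294 / 2 = 4.72647 years.

4.7265 years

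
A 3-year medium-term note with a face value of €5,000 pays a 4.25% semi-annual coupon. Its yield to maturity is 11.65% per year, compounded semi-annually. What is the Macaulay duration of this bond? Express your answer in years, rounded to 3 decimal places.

2.829 years

Periodic yield y = 0.05825. Discount each cash flow and weight by its period:
  t   CF        PV=CF/(1+0.05825)^t    t·PV
  1       106.25       100.4016       100.4016
  2       106.25        94.8751       189.7503
  3       106.25        89.6529       268.9586
  4       106.25        84.7180       338.8721
  5       106.25        80.0548       400.2742
  6     5,106.25     3,635.5692    21,813.4150
  Σ                  4,085.2716    23,111.6717
Price P = Σ PV = 4,085.2716.
Macaulay duration = Σ(t·PV) / P = 23,111.6717 / 4,085.2716 = 5.65732 half-year periods.
In years: 5.65732 / 2 = 2.82866 years.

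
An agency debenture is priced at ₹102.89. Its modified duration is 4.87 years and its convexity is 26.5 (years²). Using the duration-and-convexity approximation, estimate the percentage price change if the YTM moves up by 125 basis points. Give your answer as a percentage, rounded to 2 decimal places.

Duration effect: -D_mod·Δy = -4.87 × (+0.0125) = -0.060875
Convexity effect: ½·C·(Δy)² = 0.5 × 26.5 × (0.0125)² = +0.0020703125
ΔP/P ≈ -0.060875 + 0.0020703125 = -0.0588046875
= -5.88046875%.

-5.88%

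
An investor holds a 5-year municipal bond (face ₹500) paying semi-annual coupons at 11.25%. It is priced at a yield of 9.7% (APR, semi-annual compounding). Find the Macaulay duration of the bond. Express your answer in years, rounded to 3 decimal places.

3.991 years

Periodic yield y = 0.0485. Discount each cash flow and weight by its period:
  t   CF        PV=CF/(1+0.0485)^t    t·PV
  1       28.125        26.8240        26.8240
  2       28.125        25.5832        51.1665
  3       28.125        24.3999        73.1996
  4       28.125        23.2712        93.0848
  5       28.125        22.1948       110.9738
  6       28.125        21.1681       127.0086
  7       28.125        20.1889       141.3226
  8       28.125        19.2551       154.0405
  9       28.125        18.3644       165.2796
  10     528.125       328.8913     3,288.9129
  Σ                    530.1409     4,231.8129
Price P = Σ PV = 530.1409.
Macaulay duration = Σ(t·PV) / P = 4,231.8129 / 530.1409 = 7.98243 half-year periods.
In years: 7.98243 / 2 = 3.99122 years.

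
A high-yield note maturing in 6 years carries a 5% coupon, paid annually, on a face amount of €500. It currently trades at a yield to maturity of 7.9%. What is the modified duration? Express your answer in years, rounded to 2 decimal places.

4.89 years

Periodic yield y = 0.079. First find Macaulay duration:
  t   CF        PV=CF/(1+0.079)^t    t·PV
  1        25.00        23.1696        23.1696
  2        25.00        21.4732        42.9464
  3        25.00        19.9010        59.7031
  4        25.00        18.4440        73.7758
  5        25.00        17.0936        85.4679
  6       525.00       332.6830     1,996.0981
  Σ                    432.7644     2,281.1610
P = 432.7644; Macaulay duration = 2,281.1610 / 432.7644 = 5.27114 years.
Modified duration = D_Mac / (1 + y) = 5.27114 / 1.079 = 4.88521 years.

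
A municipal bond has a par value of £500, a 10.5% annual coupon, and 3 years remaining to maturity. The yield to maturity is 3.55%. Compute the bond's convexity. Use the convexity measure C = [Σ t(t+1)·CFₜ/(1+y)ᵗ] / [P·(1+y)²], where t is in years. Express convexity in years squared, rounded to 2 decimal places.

9.94

With y = 0.0355:
  t   CF        PV=CF/(1+0.0355)^t    t·PV        t(t+1)·PV
  1        52.50        50.7001        50.7001         101.4003
  2        52.50        48.9620        97.9240         293.7720
  3       552.50       497.6018     1,492.8055       5,971.2220
  Σ                    597.2640     1,641.4296       6,366.3943
P = 597.2640.
Convexity = Σ t(t+1)·PV / [P·(1+y)²] = 6,366.3943 / (597.2640 × 1.072260) = 9.94093.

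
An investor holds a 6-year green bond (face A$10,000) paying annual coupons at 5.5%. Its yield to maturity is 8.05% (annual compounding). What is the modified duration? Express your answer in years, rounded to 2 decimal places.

Periodic yield y = 0.0805. First find Macaulay duration:
  t   CF        PV=CF/(1+0.0805)^t    t·PV
  1       550.00       509.0236       509.0236
  2       550.00       471.1000       942.2001
  3       550.00       436.0019     1,308.0057
  4       550.00       403.5186     1,614.0746
  5       550.00       373.4555     1,867.2774
  6    10,550.00     6,629.8520    39,779.1119
  Σ                  8,822.9516    46,019.6932
P = 8,822.9516; Macaulay duration = 46,019.6932 / 8,822.9516 = 5.21591 years.
Modified duration = D_Mac / (1 + y) = 5.21591 / 1.0805 = 4.82731 years.

4.83 years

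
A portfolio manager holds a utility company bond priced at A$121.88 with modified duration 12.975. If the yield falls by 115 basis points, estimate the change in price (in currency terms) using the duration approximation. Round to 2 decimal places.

Duration approximation: ΔP/P ≈ -D_mod · Δy = -12.975 × (-0.0115) = +0.1492125.
ΔP ≈ 121.88 × (+0.1492125) = +18.1860195.

+A$18.19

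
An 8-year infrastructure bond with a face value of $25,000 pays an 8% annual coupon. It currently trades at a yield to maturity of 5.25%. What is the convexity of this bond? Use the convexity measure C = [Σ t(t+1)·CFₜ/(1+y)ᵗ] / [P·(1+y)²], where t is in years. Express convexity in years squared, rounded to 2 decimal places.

With y = 0.0525:
  t   CF        PV=CF/(1+0.0525)^t    t·PV        t(t+1)·PV
  1     2,000.00     1,900.2375     1,900.2375       3,800.4751
  2     2,000.00     1,805.4513     3,610.9027      10,832.7080
  3     2,000.00     1,715.3932     5,146.1796      20,584.7183
  4     2,000.00     1,629.8273     6,519.3090      32,596.5452
  5     2,000.00     1,548.5295     7,742.6473      46,455.8839
  6     2,000.00     1,471.2869     8,827.7214      61,794.0499
  7     2,000.00     1,397.8973     9,785.2811      78,282.2484
  8    27,000.00    17,930.2741   143,442.1926   1,290,979.7335
  Σ                 29,398.8971   186,974.4712   1,545,326.3623
P = 29,398.8971.
Convexity = Σ t(t+1)·PV / [P·(1+y)²] = 1,545,326.3623 / (29,398.8971 × 1.107756) = 47.45096.

47.45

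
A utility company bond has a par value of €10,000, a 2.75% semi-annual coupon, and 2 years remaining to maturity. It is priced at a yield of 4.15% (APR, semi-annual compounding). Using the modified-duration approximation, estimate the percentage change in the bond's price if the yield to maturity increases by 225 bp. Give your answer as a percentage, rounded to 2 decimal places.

Periodic yield y = 0.02075. Modified duration first:
  t   CF        PV=CF/(1+0.02075)^t    t·PV
  1       137.50       134.7049       134.7049
  2       137.50       131.9666       263.9331
  3       137.50       129.2839       387.8518
  4    10,137.50     9,337.9880    37,351.9521
  Σ                  9,733.9434    38,138.4419
P = 9,733.9434; D_Mac = 3.91809 half-year periods = 1.95904 yrs; D_mod = 1.95904/(1+0.02075) = 1.91922 yrs.
ΔP/P ≈ -D_mod · Δy = -1.91922 × (+0.0225) = -0.043182 = -4.3182%.

-4.32%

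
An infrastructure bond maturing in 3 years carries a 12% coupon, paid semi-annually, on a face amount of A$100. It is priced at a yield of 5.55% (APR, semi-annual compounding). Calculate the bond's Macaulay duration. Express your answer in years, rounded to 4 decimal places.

Periodic yield y = 0.02775. Discount each cash flow and weight by its period:
  t   CF        PV=CF/(1+0.02775)^t    t·PV
  1         6.00         5.8380         5.8380
  2         6.00         5.6804        11.3607
  3         6.00         5.5270        16.5810
  4         6.00         5.3778        21.5110
  5         6.00         5.2326        26.1628
  6       106.00        89.9458       539.6749
  Σ                    117.6015       621.1284
Price P = Σ PV = 117.6015.
Macaulay duration = Σ(t·PV) / P = 621.1284 / 117.6015 = 5.28164 half-year periods.
In years: 5.28164 / 2 = 2.64082 years.

2.6408 years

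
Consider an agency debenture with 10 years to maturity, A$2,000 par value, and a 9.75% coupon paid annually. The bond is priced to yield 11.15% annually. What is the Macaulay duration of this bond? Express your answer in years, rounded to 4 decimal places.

Periodic yield y = 0.1115. Discount each cash flow and weight by its year:
  t   CF        PV=CF/(1+0.1115)^t    t·PV
  1       195.00       175.4386       175.4386
  2       195.00       157.8395       315.6790
  3       195.00       142.0058       426.0175
  4       195.00       127.7605       511.0422
  5       195.00       114.9443       574.7213
  6       195.00       103.4136       620.4818
  7       195.00        93.0397       651.2780
  8       195.00        83.7064       669.6515
  9       195.00        75.3094       677.7849
  10    2,195.00       762.6756     7,626.7560
  Σ                  1,836.1336    12,248.8508
Price P = Σ PV = 1,836.1336.
Macaulay duration = Σ(t·PV) / P = 12,248.8508 / 1,836.1336 = 6.67100 years.

6.6710 years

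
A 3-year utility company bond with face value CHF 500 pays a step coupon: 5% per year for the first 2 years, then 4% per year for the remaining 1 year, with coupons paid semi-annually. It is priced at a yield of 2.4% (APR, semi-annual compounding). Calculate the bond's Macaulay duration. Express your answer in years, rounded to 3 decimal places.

2.831 years

Periodic yield y = 0.012. Discount each cash flow and weight by its period:
  t   CF        PV=CF/(1+0.012)^t    t·PV
  1        12.50        12.3518        12.3518
  2        12.50        12.2053        24.4106
  3        12.50        12.0606        36.1818
  4        12.50        11.9176        47.6703
  5        10.00         9.4210        47.1050
  6       510.00       474.7742     2,848.6451
  Σ                    532.7305     3,016.3647
Price P = Σ PV = 532.7305.
Macaulay duration = Σ(t·PV) / P = 3,016.3647 / 532.7305 = 5.66208 half-year periods.
In years: 5.66208 / 2 = 2.83104 years.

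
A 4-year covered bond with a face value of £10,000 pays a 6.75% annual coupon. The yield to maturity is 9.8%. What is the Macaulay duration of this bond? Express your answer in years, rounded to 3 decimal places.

Periodic yield y = 0.098. Discount each cash flow and weight by its year:
  t   CF        PV=CF/(1+0.098)^t    t·PV
  1       675.00       614.7541       614.7541
  2       675.00       559.8853     1,119.7707
  3       675.00       509.9138     1,529.7414
  4    10,675.00     7,344.4372    29,377.7489
  Σ                  9,028.9904    32,642.0150
Price P = Σ PV = 9,028.9904.
Macaulay duration = Σ(t·PV) / P = 32,642.0150 / 9,028.9904 = 3.61525 years.

3.615 years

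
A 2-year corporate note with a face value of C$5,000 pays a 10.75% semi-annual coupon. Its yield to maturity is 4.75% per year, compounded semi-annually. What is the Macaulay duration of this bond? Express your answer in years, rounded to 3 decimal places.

Periodic yield y = 0.02375. Discount each cash flow and weight by its period:
  t   CF        PV=CF/(1+0.02375)^t    t·PV
  1       268.75       262.5153       262.5153
  2       268.75       256.4252       512.8503
  3       268.75       250.4764       751.4291
  4     5,268.75     4,796.5827    19,186.3306
  Σ                  5,565.9994    20,713.1253
Price P = Σ PV = 5,565.9994.
Macaulay duration = Σ(t·PV) / P = 20,713.1253 / 5,565.9994 = 3.72137 half-year periods.
In years: 3.72137 / 2 = 1.86068 years.

1.861 years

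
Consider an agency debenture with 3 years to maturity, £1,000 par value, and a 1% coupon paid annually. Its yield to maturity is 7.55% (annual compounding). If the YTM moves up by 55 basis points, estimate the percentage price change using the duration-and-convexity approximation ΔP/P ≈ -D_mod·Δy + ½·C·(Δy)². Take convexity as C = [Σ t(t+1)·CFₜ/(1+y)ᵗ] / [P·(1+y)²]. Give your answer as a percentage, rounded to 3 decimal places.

-1.502%

With y = 0.0755:
  t   CF        PV=CF/(1+0.0755)^t    t·PV        t(t+1)·PV
  1        10.00         9.2980         9.2980          18.5960
  2        10.00         8.6453        17.2906          51.8717
  3     1,010.00       811.8768     2,435.6304       9,742.5216
  Σ                    829.8201     2,462.2190       9,812.9893
P = 829.8201; D_Mac = 2.96717 yrs; D_mod = 2.75888 yrs; C = 10.22343.
Duration effect: -2.75888 × (+0.0055) = -0.015174
Convexity effect: 0.5 × 10.22343 × (0.0055)² = +0.0001546
ΔP/P ≈ -0.015174 + 0.0001546 = -0.015019 = -1.5019%.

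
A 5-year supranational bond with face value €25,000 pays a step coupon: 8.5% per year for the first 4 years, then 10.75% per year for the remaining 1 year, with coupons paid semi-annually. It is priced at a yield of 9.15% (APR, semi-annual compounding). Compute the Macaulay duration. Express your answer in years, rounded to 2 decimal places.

4.17 years

Periodic yield y = 0.04575. Discount each cash flow and weight by its period:
  t   CF        PV=CF/(1+0.04575)^t    t·PV
  1     1,062.50     1,016.0172     1,016.0172
  2     1,062.50       971.5680     1,943.1360
  3     1,062.50       929.0633     2,787.1900
  4     1,062.50       888.4182     3,553.6728
  5     1,062.50       849.5512     4,247.7561
  6     1,062.50       812.3846     4,874.3078
  7     1,062.50       776.8440     5,437.9081
  8     1,062.50       742.8583     5,942.8660
  9     1,343.75       898.3956     8,085.5604
  10   26,343.75    16,842.2017   168,422.0169
  Σ                 24,727.3021   206,310.4313
Price P = Σ PV = 24,727.3021.
Macaulay duration = Σ(t·PV) / P = 206,310.4313 / 24,727.3021 = 8.34343 half-year periods.
In years: 8.34343 / 2 = 4.17171 years.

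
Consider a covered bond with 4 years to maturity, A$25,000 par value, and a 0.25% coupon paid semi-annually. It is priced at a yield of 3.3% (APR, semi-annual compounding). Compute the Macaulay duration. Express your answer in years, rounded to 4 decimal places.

3.9812 years

Periodic yield y = 0.0165. Discount each cash flow and weight by its period:
  t   CF        PV=CF/(1+0.0165)^t    t·PV
  1        31.25        30.7427        30.7427
  2        31.25        30.2437        60.4874
  3        31.25        29.7528        89.2584
  4        31.25        29.2698       117.0794
  5        31.25        28.7947       143.9737
  6        31.25        28.3273       169.9640
  7        31.25        27.8675       195.0726
  8    25,031.25    21,959.5519   175,676.4153
  Σ                 22,164.5506   176,482.9936
Price P = Σ PV = 22,164.5506.
Macaulay duration = Σ(t·PV) / P = 176,482.9936 / 22,164.5506 = 7.96240 half-year periods.
In years: 7.96240 / 2 = 3.98120 years.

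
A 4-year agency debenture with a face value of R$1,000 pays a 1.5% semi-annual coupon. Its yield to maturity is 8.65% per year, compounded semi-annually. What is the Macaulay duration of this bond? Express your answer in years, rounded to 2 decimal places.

Periodic yield y = 0.04325. Discount each cash flow and weight by its period:
  t   CF        PV=CF/(1+0.04325)^t    t·PV
  1         7.50         7.1891         7.1891
  2         7.50         6.8910        13.7821
  3         7.50         6.6054        19.8161
  4         7.50         6.3315        25.3261
  5         7.50         6.0690        30.3452
  6         7.50         5.8174        34.9046
  7         7.50         5.5763        39.0338
  8     1,007.50       718.0223     5,744.1781
  Σ                    762.5019     5,914.5748
Price P = Σ PV = 762.5019.
Macaulay duration = Σ(t·PV) / P = 5,914.5748 / 762.5019 = 7.75680 half-year periods.
In years: 7.75680 / 2 = 3.87840 years.

3.88 years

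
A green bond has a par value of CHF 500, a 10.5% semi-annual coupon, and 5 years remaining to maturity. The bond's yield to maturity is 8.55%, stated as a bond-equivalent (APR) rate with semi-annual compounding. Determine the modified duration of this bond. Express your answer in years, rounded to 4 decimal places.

3.8899 years

Periodic yield y = 0.04275. First find Macaulay duration:
  t   CF        PV=CF/(1+0.04275)^t    t·PV
  1        26.25        25.1738        25.1738
  2        26.25        24.1418        48.2835
  3        26.25        23.1520        69.4560
  4        26.25        22.2028        88.8114
  5        26.25        21.2926       106.4629
  6        26.25        20.4196       122.5179
  7        26.25        19.5825       137.0774
  8        26.25        18.7797       150.2373
  9        26.25        18.0097       162.0877
  10      526.25       346.2503     3,462.5027
  Σ                    539.0048     4,372.6106
P = 539.0048; Macaulay duration = 4,372.6106 / 539.0048 = 8.11238 half-year periods = 4.05619 years.
Modified duration = D_Mac / (1 + y) = 4.05619 / 1.04275 = 3.88990 years.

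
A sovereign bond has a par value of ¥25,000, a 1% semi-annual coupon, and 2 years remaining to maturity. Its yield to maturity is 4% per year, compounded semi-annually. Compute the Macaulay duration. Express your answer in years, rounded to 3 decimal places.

1.985 years

Periodic yield y = 0.02. Discount each cash flow and weight by its period:
  t   CF        PV=CF/(1+0.02)^t    t·PV
  1       125.00       122.5490       122.5490
  2       125.00       120.1461       240.2922
  3       125.00       117.7903       353.3709
  4    25,125.00    23,211.6163    92,846.4653
  Σ                 23,572.1017    93,562.6774
Price P = Σ PV = 23,572.1017.
Macaulay duration = Σ(t·PV) / P = 93,562.6774 / 23,572.1017 = 3.96921 half-year periods.
In years: 3.96921 / 2 = 1.98461 years.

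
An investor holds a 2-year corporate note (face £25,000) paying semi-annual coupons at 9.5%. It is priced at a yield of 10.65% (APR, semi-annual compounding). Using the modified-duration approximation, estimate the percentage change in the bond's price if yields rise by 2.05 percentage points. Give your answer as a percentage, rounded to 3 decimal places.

-3.633%

Periodic yield y = 0.05325. Modified duration first:
  t   CF        PV=CF/(1+0.05325)^t    t·PV
  1     1,187.50     1,127.4626     1,127.4626
  2     1,187.50     1,070.4606     2,140.9212
  3     1,187.50     1,016.3405     3,049.0214
  4    26,187.50    21,279.8307    85,119.3229
  Σ                 24,494.0944    91,436.7281
P = 24,494.0944; D_Mac = 3.73301 half-year periods = 1.86651 yrs; D_mod = 1.86651/(1+0.05325) = 1.77214 yrs.
ΔP/P ≈ -D_mod · Δy = -1.77214 × (+0.0205) = -0.036329 = -3.6329%.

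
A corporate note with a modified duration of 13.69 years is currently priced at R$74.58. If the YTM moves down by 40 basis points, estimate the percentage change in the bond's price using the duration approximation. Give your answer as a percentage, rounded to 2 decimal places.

Duration approximation: ΔP/P ≈ -D_mod · Δy = -13.69 × (-0.004) = +0.054760.
As a percentage: +5.4760%.

+5.48%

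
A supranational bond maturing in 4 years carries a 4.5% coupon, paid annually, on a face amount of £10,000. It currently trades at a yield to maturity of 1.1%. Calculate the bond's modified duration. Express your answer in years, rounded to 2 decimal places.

3.72 years

Periodic yield y = 0.011. First find Macaulay duration:
  t   CF        PV=CF/(1+0.011)^t    t·PV
  1       450.00       445.1039       445.1039
  2       450.00       440.2610       880.5220
  3       450.00       435.4708     1,306.4124
  4    10,450.00    10,002.5716    40,010.2863
  Σ                 11,323.4072    42,642.3246
P = 11,323.4072; Macaulay duration = 42,642.3246 / 11,323.4072 = 3.76586 years.
Modified duration = D_Mac / (1 + y) = 3.76586 / 1.011 = 3.72488 years.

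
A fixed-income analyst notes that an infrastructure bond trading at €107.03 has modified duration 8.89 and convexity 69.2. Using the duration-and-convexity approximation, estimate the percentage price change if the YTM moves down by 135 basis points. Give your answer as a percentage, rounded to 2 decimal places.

Duration effect: -D_mod·Δy = -8.89 × (-0.0135) = +0.120015
Convexity effect: ½·C·(Δy)² = 0.5 × 69.2 × (-0.0135)² = +0.00630585
ΔP/P ≈ +0.120015 + 0.00630585 = +0.12632085
= +12.632085%.

+12.63%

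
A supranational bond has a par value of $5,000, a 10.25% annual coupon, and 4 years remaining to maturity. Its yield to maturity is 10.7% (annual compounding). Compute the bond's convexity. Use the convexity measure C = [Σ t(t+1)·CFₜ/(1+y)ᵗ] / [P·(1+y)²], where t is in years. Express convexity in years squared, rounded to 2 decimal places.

13.47

With y = 0.107:
  t   CF        PV=CF/(1+0.107)^t    t·PV        t(t+1)·PV
  1       512.50       462.9630       462.9630         925.9259
  2       512.50       418.2141       836.4281       2,509.2844
  3       512.50       377.7905     1,133.3714       4,533.4857
  4     5,512.50     3,670.7780    14,683.1120      73,415.5598
  Σ                  4,929.7455    17,115.8745      81,384.2558
P = 4,929.7455.
Convexity = Σ t(t+1)·PV / [P·(1+y)²] = 81,384.2558 / (4,929.7455 × 1.225449) = 13.47165.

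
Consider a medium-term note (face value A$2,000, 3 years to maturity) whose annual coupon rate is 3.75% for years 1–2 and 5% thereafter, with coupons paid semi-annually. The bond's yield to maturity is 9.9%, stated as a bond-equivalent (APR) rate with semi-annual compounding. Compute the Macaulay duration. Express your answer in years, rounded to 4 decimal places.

Periodic yield y = 0.0495. Discount each cash flow and weight by its period:
  t   CF        PV=CF/(1+0.0495)^t    t·PV
  1        37.50        35.7313        35.7313
  2        37.50        34.0460        68.0920
  3        37.50        32.4402        97.3207
  4        37.50        30.9102       123.6407
  5        50.00        39.2697       196.3486
  6     2,050.00     1,534.1195     9,204.7173
  Σ                  1,706.5170     9,725.8506
Price P = Σ PV = 1,706.5170.
Macaulay duration = Σ(t·PV) / P = 9,725.8506 / 1,706.5170 = 5.69924 half-year periods.
In years: 5.69924 / 2 = 2.84962 years.

2.8496 years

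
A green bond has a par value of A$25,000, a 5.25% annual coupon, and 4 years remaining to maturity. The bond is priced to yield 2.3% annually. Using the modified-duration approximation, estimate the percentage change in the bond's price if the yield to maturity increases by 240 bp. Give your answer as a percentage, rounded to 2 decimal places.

Periodic yield y = 0.023. Modified duration first:
  t   CF        PV=CF/(1+0.023)^t    t·PV
  1     1,312.50     1,282.9912     1,282.9912
  2     1,312.50     1,254.1458     2,508.2917
  3     1,312.50     1,225.9490     3,677.8471
  4    26,312.50    24,024.7888    96,099.1552
  Σ                 27,787.8749   103,568.2851
P = 27,787.8749; D_Mac = 3.72710 yrs; D_mod = 3.72710/(1+0.023) = 3.64331 yrs.
ΔP/P ≈ -D_mod · Δy = -3.64331 × (+0.024) = -0.087439 = -8.7439%.

-8.74%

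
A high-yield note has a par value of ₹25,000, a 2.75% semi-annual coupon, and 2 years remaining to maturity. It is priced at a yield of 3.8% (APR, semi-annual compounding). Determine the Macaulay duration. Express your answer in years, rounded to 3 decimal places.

Periodic yield y = 0.019. Discount each cash flow and weight by its period:
  t   CF        PV=CF/(1+0.019)^t    t·PV
  1       343.75       337.3405       337.3405
  2       343.75       331.0506       662.1011
  3       343.75       324.8779       974.6337
  4    25,343.75    23,505.7515    94,023.0059
  Σ                 24,499.0205    95,997.0812
Price P = Σ PV = 24,499.0205.
Macaulay duration = Σ(t·PV) / P = 95,997.0812 / 24,499.0205 = 3.91840 half-year periods.
In years: 3.91840 / 2 = 1.95920 years.

1.959 years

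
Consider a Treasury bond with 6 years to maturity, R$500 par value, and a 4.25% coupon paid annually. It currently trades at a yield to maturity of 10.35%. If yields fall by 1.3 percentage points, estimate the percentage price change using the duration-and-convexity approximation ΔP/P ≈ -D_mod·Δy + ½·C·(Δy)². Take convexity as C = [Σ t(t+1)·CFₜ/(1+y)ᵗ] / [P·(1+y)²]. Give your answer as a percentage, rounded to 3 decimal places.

+6.500%

With y = 0.1035:
  t   CF        PV=CF/(1+0.1035)^t    t·PV        t(t+1)·PV
  1        21.25        19.2569        19.2569          38.5138
  2        21.25        17.4508        34.9015         104.7045
  3        21.25        15.8140        47.4420         189.7681
  4        21.25        14.3308        57.3231         286.6154
  5        21.25        12.9867        64.9333         389.5996
  6       521.25       288.6769     1,732.0614      12,124.4301
  Σ                    368.5160     1,955.9182      13,133.6316
P = 368.5160; D_Mac = 5.30755 yrs; D_mod = 4.80974 yrs; C = 29.26738.
Duration effect: -4.80974 × (-0.013) = +0.062527
Convexity effect: 0.5 × 29.26738 × (-0.013)² = +0.0024731
ΔP/P ≈ +0.062527 + 0.0024731 = +0.065000 = +6.5000%.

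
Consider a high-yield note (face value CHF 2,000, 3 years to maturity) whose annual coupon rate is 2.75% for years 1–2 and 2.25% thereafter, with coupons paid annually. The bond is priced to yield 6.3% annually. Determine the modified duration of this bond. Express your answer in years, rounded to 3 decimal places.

Periodic yield y = 0.063. First find Macaulay duration:
  t   CF        PV=CF/(1+0.063)^t    t·PV
  1        55.00        51.7404        51.7404
  2        55.00        48.6739        97.3478
  3     2,045.00     1,702.5251     5,107.5752
  Σ                  1,802.9393     5,256.6634
P = 1,802.9393; Macaulay duration = 5,256.6634 / 1,802.9393 = 2.91561 years.
Modified duration = D_Mac / (1 + y) = 2.91561 / 1.063 = 2.74281 years.

2.743 years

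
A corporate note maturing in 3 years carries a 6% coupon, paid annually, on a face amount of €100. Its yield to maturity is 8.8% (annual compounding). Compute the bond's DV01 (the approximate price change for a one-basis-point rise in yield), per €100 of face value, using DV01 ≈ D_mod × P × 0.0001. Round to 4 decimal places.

€0.0241

Periodic yield y = 0.088.
  t   CF        PV=CF/(1+0.088)^t    t·PV
  1         6.00         5.5147         5.5147
  2         6.00         5.0687        10.1373
  3       106.00        82.3037       246.9110
  Σ                     92.8870       262.5630
P = 92.8870; D_Mac = 2.82669 yrs; D_mod = 2.59806 yrs.
DV01 ≈ 2.59806 × 92.8870 × 0.0001 = 0.024133.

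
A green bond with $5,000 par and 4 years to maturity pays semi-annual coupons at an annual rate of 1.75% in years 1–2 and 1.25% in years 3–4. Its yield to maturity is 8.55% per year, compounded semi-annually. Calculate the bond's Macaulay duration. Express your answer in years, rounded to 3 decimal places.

3.866 years

Periodic yield y = 0.04275. Discount each cash flow and weight by its period:
  t   CF        PV=CF/(1+0.04275)^t    t·PV
  1        43.75        41.9564        41.9564
  2        43.75        40.2363        80.4725
  3        43.75        38.5867       115.7601
  4        43.75        37.0047       148.0189
  5        31.25        25.3483       126.7416
  6        31.25        24.3091       145.8546
  7        31.25        23.3125       163.1874
  8     5,031.25     3,599.4348    28,795.4783
  Σ                  3,830.1887    29,617.4697
Price P = Σ PV = 3,830.1887.
Macaulay duration = Σ(t·PV) / P = 29,617.4697 / 3,830.1887 = 7.73264 half-year periods.
In years: 7.73264 / 2 = 3.86632 years.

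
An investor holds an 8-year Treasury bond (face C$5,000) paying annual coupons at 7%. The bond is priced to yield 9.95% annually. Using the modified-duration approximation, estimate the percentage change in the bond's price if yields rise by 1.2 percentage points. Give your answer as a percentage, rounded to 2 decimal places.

-6.80%

Periodic yield y = 0.0995. Modified duration first:
  t   CF        PV=CF/(1+0.0995)^t    t·PV
  1       350.00       318.3265       318.3265
  2       350.00       289.5193       579.0387
  3       350.00       263.3191       789.9573
  4       350.00       239.4898       957.9594
  5       350.00       217.8171     1,089.0853
  6       350.00       198.1055     1,188.6333
  7       350.00       180.1779     1,261.2450
  8     5,350.00     2,504.9088    20,039.2701
  Σ                  4,211.6640    26,223.5155
P = 4,211.6640; D_Mac = 6.22640 yrs; D_mod = 6.22640/(1+0.0995) = 5.66294 yrs.
ΔP/P ≈ -D_mod · Δy = -5.66294 × (+0.012) = -0.067955 = -6.7955%.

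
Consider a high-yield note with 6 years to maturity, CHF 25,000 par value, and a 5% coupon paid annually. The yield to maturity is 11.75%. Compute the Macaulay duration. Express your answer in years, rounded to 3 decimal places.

5.189 years

Periodic yield y = 0.1175. Discount each cash flow and weight by its year:
  t   CF        PV=CF/(1+0.1175)^t    t·PV
  1     1,250.00     1,118.5682     1,118.5682
  2     1,250.00     1,000.9559     2,001.9118
  3     1,250.00       895.7100     2,687.1300
  4     1,250.00       801.5302     3,206.1208
  5     1,250.00       717.2530     3,586.2648
  6    26,250.00    13,478.5793    80,871.4756
  Σ                 18,012.5966    93,471.4712
Price P = Σ PV = 18,012.5966.
Macaulay duration = Σ(t·PV) / P = 93,471.4712 / 18,012.5966 = 5.18923 years.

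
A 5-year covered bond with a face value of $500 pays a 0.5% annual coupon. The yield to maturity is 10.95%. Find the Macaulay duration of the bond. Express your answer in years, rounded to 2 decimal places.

4.93 years

Periodic yield y = 0.1095. Discount each cash flow and weight by its year:
  t   CF        PV=CF/(1+0.1095)^t    t·PV
  1         2.50         2.2533         2.2533
  2         2.50         2.0309         4.0618
  3         2.50         1.8305         5.4914
  4         2.50         1.6498         6.5992
  5       502.50       298.8818     1,494.4092
  Σ                    306.6462     1,512.8148
Price P = Σ PV = 306.6462.
Macaulay duration = Σ(t·PV) / P = 1,512.8148 / 306.6462 = 4.93342 years.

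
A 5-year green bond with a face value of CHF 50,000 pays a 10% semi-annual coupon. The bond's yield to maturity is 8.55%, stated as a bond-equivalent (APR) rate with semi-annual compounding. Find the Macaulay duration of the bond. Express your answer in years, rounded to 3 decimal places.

Periodic yield y = 0.04275. Discount each cash flow and weight by its period:
  t   CF        PV=CF/(1+0.04275)^t    t·PV
  1     2,500.00     2,397.5066     2,397.5066
  2     2,500.00     2,299.2151     4,598.4303
  3     2,500.00     2,204.9534     6,614.8602
  4     2,500.00     2,114.5561     8,458.2245
  5     2,500.00     2,027.8649    10,139.3245
  6     2,500.00     1,944.7278    11,668.3667
  7     2,500.00     1,864.9991    13,054.9935
  8     2,500.00     1,788.5390    14,308.3122
  9     2,500.00     1,715.2136    15,436.9228
  10   52,500.00    34,542.7825   345,427.8251
  Σ                 52,900.3582   432,104.7662
Price P = Σ PV = 52,900.3582.
Macaulay duration = Σ(t·PV) / P = 432,104.7662 / 52,900.3582 = 8.16828 half-year periods.
In years: 8.16828 / 2 = 4.08414 years.

4.084 years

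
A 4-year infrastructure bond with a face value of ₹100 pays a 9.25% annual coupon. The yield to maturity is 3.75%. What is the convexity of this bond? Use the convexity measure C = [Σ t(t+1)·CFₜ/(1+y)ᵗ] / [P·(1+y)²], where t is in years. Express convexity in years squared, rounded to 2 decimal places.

With y = 0.0375:
  t   CF        PV=CF/(1+0.0375)^t    t·PV        t(t+1)·PV
  1         9.25         8.9157         8.9157          17.8313
  2         9.25         8.5934        17.1868          51.5605
  3         9.25         8.2828        24.8484          99.3937
  4       109.25        94.2907       377.1629       1,885.8147
  Σ                    120.0826       428.1138       2,054.6002
P = 120.0826.
Convexity = Σ t(t+1)·PV / [P·(1+y)²] = 2,054.6002 / (120.0826 × 1.076406) = 15.89538.

15.90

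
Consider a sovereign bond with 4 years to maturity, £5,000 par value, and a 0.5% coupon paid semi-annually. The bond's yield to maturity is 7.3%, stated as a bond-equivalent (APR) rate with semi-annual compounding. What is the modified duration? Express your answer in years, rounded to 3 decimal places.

3.820 years

Periodic yield y = 0.0365. First find Macaulay duration:
  t   CF        PV=CF/(1+0.0365)^t    t·PV
  1        12.50        12.0598        12.0598
  2        12.50        11.6351        23.2703
  3        12.50        11.2254        33.6762
  4        12.50        10.8301        43.3204
  5        12.50        10.4487        52.2436
  6        12.50        10.0808        60.4847
  7        12.50         9.7258        68.0805
  8     5,012.50     3,762.7030    30,101.6236
  Σ                  3,838.7087    30,394.7592
P = 3,838.7087; Macaulay duration = 30,394.7592 / 3,838.7087 = 7.91796 half-year periods = 3.95898 years.
Modified duration = D_Mac / (1 + y) = 3.95898 / 1.0365 = 3.81957 years.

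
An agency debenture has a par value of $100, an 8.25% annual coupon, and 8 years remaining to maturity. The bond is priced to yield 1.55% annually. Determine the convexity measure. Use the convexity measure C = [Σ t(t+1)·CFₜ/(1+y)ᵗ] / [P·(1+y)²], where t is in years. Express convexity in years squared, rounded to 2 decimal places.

52.77

With y = 0.0155:
  t   CF        PV=CF/(1+0.0155)^t    t·PV        t(t+1)·PV
  1         8.25         8.1241         8.1241          16.2482
  2         8.25         8.0001        16.0002          48.0005
  3         8.25         7.8780        23.6339          94.5356
  4         8.25         7.7577        31.0309         155.1544
  5         8.25         7.6393        38.1966         229.1794
  6         8.25         7.5227        45.1363         315.9539
  7         8.25         7.4079        51.8552         414.8418
  8       108.25        95.7169       765.7350       6,891.6146
  Σ                    150.0466       979.7120       8,165.5282
P = 150.0466.
Convexity = Σ t(t+1)·PV / [P·(1+y)²] = 8,165.5282 / (150.0466 × 1.031240) = 52.77135.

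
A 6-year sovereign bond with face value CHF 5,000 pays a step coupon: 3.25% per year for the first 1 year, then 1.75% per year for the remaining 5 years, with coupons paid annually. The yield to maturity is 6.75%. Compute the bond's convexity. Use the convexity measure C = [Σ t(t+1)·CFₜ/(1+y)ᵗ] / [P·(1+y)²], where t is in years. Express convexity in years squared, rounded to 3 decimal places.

With y = 0.0675:
  t   CF        PV=CF/(1+0.0675)^t    t·PV        t(t+1)·PV
  1       162.50       152.2248       152.2248         304.4496
  2        87.50        76.7843       153.5685         460.7056
  3        87.50        71.9291       215.7872         863.1488
  4        87.50        67.3809       269.5234       1,347.6171
  5        87.50        63.1202       315.6012       1,893.6072
  6     5,087.50     3,437.9307    20,627.5843     144,393.0900
  Σ                  3,869.3700    21,734.2895     149,262.6184
P = 3,869.3700.
Convexity = Σ t(t+1)·PV / [P·(1+y)²] = 149,262.6184 / (3,869.3700 × 1.139556) = 33.85128.

33.851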